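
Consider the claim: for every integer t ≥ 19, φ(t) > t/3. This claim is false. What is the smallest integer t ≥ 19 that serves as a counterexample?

t = 24

Check each integer t ≥ 19 in order until the claim fails.
For t = 19, 20, 21, 22, 23 the conclusion holds.
t = 24: φ(24) = 8 and 24/3 = 8, so φ(24) ≤ 24/3.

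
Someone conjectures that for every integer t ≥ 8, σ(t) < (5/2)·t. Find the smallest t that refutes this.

t = 24

We need the least integer t ≥ 8 for which the claim fails.
For t = 8, 9, 10, 11, …, 21, 22, 23 the conclusion holds.
t = 24: σ(24) = 60; 60 ≥ 60.
So t = 24 is the smallest counterexample.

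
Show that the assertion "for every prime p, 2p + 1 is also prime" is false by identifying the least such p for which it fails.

We need the least prime p for which 2p + 1 is not prime.
p = 2: 2p + 1 = 5, prime.
p = 3: 2p + 1 = 7, prime.
p = 5: 2p + 1 = 11, prime.
p = 7: 2p + 1 = 15 = 3 × 5, not prime.

p = 7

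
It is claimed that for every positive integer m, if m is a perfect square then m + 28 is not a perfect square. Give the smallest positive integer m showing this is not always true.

m = 36

A counterexample is any positive integer m such that m is a perfect square but m + 28 is a perfect square; we check each in order.
The first 5 eligible values, up to m = 25, all satisfy the conclusion.
m = 36: 36 = 6² and 36 + 28 = 64 = 8².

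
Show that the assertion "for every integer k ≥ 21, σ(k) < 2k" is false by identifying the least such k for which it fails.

k = 24

For k = 21, 22, 23 the conclusion holds.
k = 24: σ(24) = 60; 60 ≥ 48.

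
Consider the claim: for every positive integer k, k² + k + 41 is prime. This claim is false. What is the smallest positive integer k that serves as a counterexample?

For k = 1, 2, 3, 4, …, 37, 38, 39 the conclusion holds.
k = 40: k² + k + 41 = 1681 = 41 × 41, composite.

k = 40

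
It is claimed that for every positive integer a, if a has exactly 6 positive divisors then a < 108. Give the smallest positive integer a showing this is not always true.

a = 116

A counterexample is any positive integer a such that a has exactly 6 positive divisors but the claim fails; we check each in order.
The first 16 eligible values, up to a = 99, all satisfy the conclusion.
a = 116: τ(116) = 6; 116 ≥ 108.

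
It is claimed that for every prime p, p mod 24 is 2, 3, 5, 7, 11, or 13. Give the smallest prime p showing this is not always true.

p = 17

The first 6 eligible values, up to p = 13, all satisfy the conclusion.
p = 17: 17 mod 24 = 17 — not in {2, 3, 5, 7, 11, 13}.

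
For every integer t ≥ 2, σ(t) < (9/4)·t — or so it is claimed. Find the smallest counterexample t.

t = 12

The first 10 eligible values, up to t = 11, all satisfy the conclusion.
t = 12: σ(12) = 28; 28 ≥ 27.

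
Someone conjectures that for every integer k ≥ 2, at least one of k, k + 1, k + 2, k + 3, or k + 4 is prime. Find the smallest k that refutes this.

k = 24

Check each integer k ≥ 2 in order until k, k + 1, k + 2, k + 3, k + 4 are all composite.
For k = 2, 3, 4, 5, …, 21, 22, 23 the conclusion holds.
k = 24: 24 = 2 × 12; 25 = 5 × 5; 26 = 2 × 13; 27 = 3 × 9; 28 = 2 × 14 — all composite.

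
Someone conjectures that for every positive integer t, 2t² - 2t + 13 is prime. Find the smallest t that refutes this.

t = 3

Check each positive integer t in order until 2t² - 2t + 13 is not prime.
t = 1: 2t² - 2t + 13 = 13, prime.
t = 2: 2t² - 2t + 13 = 17, prime.
t = 3: 2t² - 2t + 13 = 25 = 5 × 5, composite.
Thus t = 3 disproves the claim, and no smaller t works.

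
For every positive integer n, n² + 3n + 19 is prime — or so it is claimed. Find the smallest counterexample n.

A counterexample is any positive integer n such that n² + 3n + 19 is not prime; we check each in order.
The first 14 eligible values, up to n = 14, all satisfy the conclusion.
n = 15: n² + 3n + 19 = 289 = 17 × 17, composite.
So n = 15 is the smallest counterexample.

n = 15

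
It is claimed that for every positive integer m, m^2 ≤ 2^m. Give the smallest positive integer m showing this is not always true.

m = 3

A counterexample is any positive integer m such that m^2 > 2^m; we check each in order.
For m = 1, 2 the conclusion holds.
m = 3: m^2 = 9 and 2^m = 8, so 9 > 8.
Thus m = 3 disproves the claim, and no smaller m works.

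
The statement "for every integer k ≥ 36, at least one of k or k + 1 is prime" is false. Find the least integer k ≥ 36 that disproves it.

We need the least integer k ≥ 36 for which k, k + 1 are both composite.
k = 36: 37 is prime.
k = 37: 37 is prime.
k = 38: 38 = 2 × 19; 39 = 3 × 13 — both composite.
Hence k = 38 is a counterexample.

k = 38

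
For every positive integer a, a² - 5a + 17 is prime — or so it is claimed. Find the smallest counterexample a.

We need the least positive integer a for which a² - 5a + 17 is not prime.
For a = 1, 2, 3, 4, …, 10, 11, 12 the conclusion holds.
a = 13: a² - 5a + 17 = 121 = 11 × 11, composite.
Thus a = 13 disproves the claim, and no smaller a works.

a = 13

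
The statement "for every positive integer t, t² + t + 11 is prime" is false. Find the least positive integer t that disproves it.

t = 10

A counterexample is any positive integer t such that t² + t + 11 is not prime; we check each in order.
For t = 1, 2, 3, 4, 5, 6, 7, 8, 9 the conclusion holds.
t = 10: t² + t + 11 = 121 = 11 × 11, composite.
Hence t = 10 is a counterexample.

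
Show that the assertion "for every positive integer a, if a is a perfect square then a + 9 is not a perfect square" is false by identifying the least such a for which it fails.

a = 16

A counterexample is any positive integer a such that a is a perfect square but a + 9 is a perfect square; we check each in order.
For a = 1, 4, 9 the conclusion holds.
a = 16: 16 = 4² and 16 + 9 = 25 = 5².
Thus a = 16 disproves the claim, and no smaller a works.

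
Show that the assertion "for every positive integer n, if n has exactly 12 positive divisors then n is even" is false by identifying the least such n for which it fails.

n = 315

We need the least positive integer n for which n has exactly 12 positive divisors but n is odd.
The first 24 eligible values, up to n = 308, all satisfy the conclusion.
n = 315: divisors of 315: 12 divisors; 315 is odd.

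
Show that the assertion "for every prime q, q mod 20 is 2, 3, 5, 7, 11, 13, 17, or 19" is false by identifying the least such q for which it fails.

For q = 2, 3, 5, 7, 11, 13, 17, 19, 23 the conclusion holds.
q = 29: 29 mod 20 = 9 — not in {2, 3, 5, 7, 11, 13, 17, 19}.
Hence q = 29 is a counterexample.

q = 29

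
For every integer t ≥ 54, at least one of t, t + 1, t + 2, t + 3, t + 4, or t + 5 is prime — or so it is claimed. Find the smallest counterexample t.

We need the least integer t ≥ 54 for which t, t + 1, t + 2, t + 3, t + 4, t + 5 are all composite.
For t = 54, 55, 56, 57, …, 87, 88, 89 the conclusion holds.
t = 90: 90 = 2 × 45; 91 = 7 × 13; 92 = 2 × 46; 93 = 3 × 31; 94 = 2 × 47; 95 = 5 × 19 — all composite.

t = 90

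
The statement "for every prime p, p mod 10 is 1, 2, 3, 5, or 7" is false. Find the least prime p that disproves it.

The first 7 eligible values, up to p = 17, all satisfy the conclusion.
p = 19: 19 mod 10 = 9 — not in {1, 2, 3, 5, 7}.
Hence p = 19 is a counterexample.

p = 19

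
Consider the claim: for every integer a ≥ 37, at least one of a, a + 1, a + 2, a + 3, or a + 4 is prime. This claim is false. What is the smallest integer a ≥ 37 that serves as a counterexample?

For a = 37, 38, 39, 40, …, 45, 46, 47 the conclusion holds.
a = 48: 48 = 2 × 24; 49 = 7 × 7; 50 = 2 × 25; 51 = 3 × 17; 52 = 2 × 26 — all composite.
Hence a = 48 is a counterexample.

a = 48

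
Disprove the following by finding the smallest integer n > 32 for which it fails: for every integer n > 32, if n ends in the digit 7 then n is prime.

n = 57

We need the least integer n > 32 for which n ends in the digit 7 but n is not prime.
n = 37: 37 ends in 7 and is prime.
n = 47: 47 ends in 7 and is prime.
n = 57: 57 ends in 7; 57 = 3 × 19, composite.
Hence n = 57 is a counterexample.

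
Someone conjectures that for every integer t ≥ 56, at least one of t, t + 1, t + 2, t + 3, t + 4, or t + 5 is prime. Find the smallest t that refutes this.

Check each integer t ≥ 56 in order until t, t + 1, t + 2, t + 3, t + 4, t + 5 are all composite.
For t = 56, 57, 58, 59, …, 87, 88, 89 the conclusion holds.
t = 90: 90 = 2 × 45; 91 = 7 × 13; 92 = 2 × 46; 93 = 3 × 31; 94 = 2 × 47; 95 = 5 × 19 — all composite.
So t = 90 is the smallest counterexample.

t = 90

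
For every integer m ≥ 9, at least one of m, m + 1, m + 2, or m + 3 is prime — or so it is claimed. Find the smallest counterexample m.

m = 24

We need the least integer m ≥ 9 for which m, m + 1, m + 2, m + 3 are all composite.
For m = 9, 10, 11, 12, …, 21, 22, 23 the conclusion holds.
m = 24: 24 = 2 × 12; 25 = 5 × 5; 26 = 2 × 13; 27 = 3 × 9 — all composite.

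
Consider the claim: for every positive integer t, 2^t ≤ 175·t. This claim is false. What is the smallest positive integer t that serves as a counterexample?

The first 10 eligible values, up to t = 10, all satisfy the conclusion.
t = 11: 2^t = 2048 and 175·t = 1925, so 2048 > 1925.

t = 11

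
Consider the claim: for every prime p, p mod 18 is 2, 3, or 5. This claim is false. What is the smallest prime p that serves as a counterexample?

p = 2: 2 mod 18 = 2.
p = 3: 3 mod 18 = 3.
p = 5: 5 mod 18 = 5.
p = 7: 7 mod 18 = 7 — not in {2, 3, 5}.

p = 7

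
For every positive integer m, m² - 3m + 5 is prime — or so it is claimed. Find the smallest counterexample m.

Check each positive integer m in order until m² - 3m + 5 is not prime.
For m = 1, 2, 3 the conclusion holds.
m = 4: m² - 3m + 5 = 9 = 3 × 3, composite.
Thus m = 4 disproves the claim, and no smaller m works.

m = 4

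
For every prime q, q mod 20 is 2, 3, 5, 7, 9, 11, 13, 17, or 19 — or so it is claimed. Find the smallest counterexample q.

We need the least prime q for which the claim fails.
For q = 2, 3, 5, 7, …, 29, 31, 37 the conclusion holds.
q = 41: 41 mod 20 = 1 — not in {2, 3, 5, 7, 9, 11, 13, 17, 19}.
Hence q = 41 is a counterexample.

q = 41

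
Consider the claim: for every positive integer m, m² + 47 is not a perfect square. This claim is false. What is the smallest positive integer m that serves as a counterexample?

m = 23

We need the least positive integer m for which m² + 47 is a perfect square.
The first 22 eligible values, up to m = 22, all satisfy the conclusion.
m = 23: 23² + 47 = 576 = 24², a perfect square.
So m = 23 is the smallest counterexample.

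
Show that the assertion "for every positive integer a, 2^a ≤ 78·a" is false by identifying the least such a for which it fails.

a = 10

For a = 1, 2, 3, 4, 5, 6, 7, 8, 9 the conclusion holds.
a = 10: 2^a = 1024 and 78·a = 780, so 1024 > 780.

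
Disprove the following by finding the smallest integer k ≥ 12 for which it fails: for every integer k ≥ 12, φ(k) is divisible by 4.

We need the least integer k ≥ 12 for which φ(k) is not divisible by 4.
k = 12: φ(12) = 4; 4 mod 4 = 0.
k = 13: φ(13) = 12; 12 mod 4 = 0.
k = 14: φ(14) = 6; 6 mod 4 = 2.

k = 14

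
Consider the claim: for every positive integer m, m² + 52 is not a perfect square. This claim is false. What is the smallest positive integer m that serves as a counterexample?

m = 12

We need the least positive integer m for which m² + 52 is a perfect square.
For m = 1, 2, 3, 4, …, 9, 10, 11 the conclusion holds.
m = 12: 12² + 52 = 196 = 14², a perfect square.
So m = 12 is the smallest counterexample.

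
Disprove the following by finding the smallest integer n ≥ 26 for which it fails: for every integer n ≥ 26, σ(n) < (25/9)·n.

n = 60

We need the least integer n ≥ 26 for which the claim fails.
For n = 26, 27, 28, 29, …, 57, 58, 59 the conclusion holds.
n = 60: σ(60) = 168; 168 ≥ 500/3.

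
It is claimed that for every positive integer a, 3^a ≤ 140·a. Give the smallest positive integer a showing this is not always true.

a = 7

We need the least positive integer a for which 3^a > 140·a.
For a = 1, 2, 3, 4, 5, 6 the conclusion holds.
a = 7: 3^a = 2187 and 140·a = 980, so 2187 > 980.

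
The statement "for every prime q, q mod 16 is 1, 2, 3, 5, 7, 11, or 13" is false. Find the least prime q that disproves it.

A counterexample is any prime q such that the claim fails; we check each in order.
For q = 2, 3, 5, 7, 11, 13, 17, 19, 23, 29 the conclusion holds.
q = 31: 31 mod 16 = 15 — not in {1, 2, 3, 5, 7, 11, 13}.
Hence q = 31 is a counterexample.

q = 31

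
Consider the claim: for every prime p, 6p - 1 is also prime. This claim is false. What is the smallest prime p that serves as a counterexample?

p = 11

The first 4 eligible values, up to p = 7, all satisfy the conclusion.
p = 11: 6p - 1 = 65 = 5 × 13, not prime.
Hence p = 11 is a counterexample.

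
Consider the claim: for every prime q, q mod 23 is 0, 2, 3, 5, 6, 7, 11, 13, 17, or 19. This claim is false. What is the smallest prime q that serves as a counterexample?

We need the least prime q for which the claim fails.
For q = 2, 3, 5, 7, 11, 13, 17, 19, 23, 29 the conclusion holds.
q = 31: 31 mod 23 = 8 — not in {0, 2, 3, 5, 6, 7, 11, 13, 17, 19}.
So q = 31 is the smallest counterexample.

q = 31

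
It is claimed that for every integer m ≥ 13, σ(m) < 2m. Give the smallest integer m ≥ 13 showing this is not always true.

A counterexample is any integer m ≥ 13 such that the claim fails; we check each in order.
m = 13: σ(13) = 14; 14 < 26.
m = 14: σ(14) = 24; 24 < 28.
m = 15: σ(15) = 24; 24 < 30.
m = 16: σ(16) = 31; 31 < 32.
m = 17: σ(17) = 18; 18 < 34.
m = 18: σ(18) = 39; 39 ≥ 36.

m = 18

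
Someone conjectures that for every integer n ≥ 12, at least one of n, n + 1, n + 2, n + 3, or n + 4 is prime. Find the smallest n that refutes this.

Check each integer n ≥ 12 in order until n, n + 1, n + 2, n + 3, n + 4 are all composite.
The first 12 eligible values, up to n = 23, all satisfy the conclusion.
n = 24: 24 = 2 × 12; 25 = 5 × 5; 26 = 2 × 13; 27 = 3 × 9; 28 = 2 × 14 — all composite.

n = 24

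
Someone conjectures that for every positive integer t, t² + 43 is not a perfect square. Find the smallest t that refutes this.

A counterexample is any positive integer t such that t² + 43 is a perfect square; we check each in order.
For t = 1, 2, 3, 4, …, 18, 19, 20 the conclusion holds.
t = 21: 21² + 43 = 484 = 22², a perfect square.

t = 21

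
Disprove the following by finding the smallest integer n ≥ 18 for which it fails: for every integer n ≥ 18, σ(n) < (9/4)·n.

n = 18: σ(18) = 39; 39 < 81/2.
n = 19: σ(19) = 20; 20 < 171/4.
n = 20: σ(20) = 42; 42 < 45.
n = 21: σ(21) = 32; 32 < 189/4.
n = 22: σ(22) = 36; 36 < 99/2.
n = 23: σ(23) = 24; 24 < 207/4.
n = 24: σ(24) = 60; 60 ≥ 54.

n = 24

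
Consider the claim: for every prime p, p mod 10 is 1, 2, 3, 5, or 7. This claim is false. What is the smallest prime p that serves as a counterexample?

p = 2: 2 mod 10 = 2.
p = 3: 3 mod 10 = 3.
p = 5: 5 mod 10 = 5.
p = 7: 7 mod 10 = 7.
p = 11: 11 mod 10 = 1.
p = 13: 13 mod 10 = 3.
p = 17: 17 mod 10 = 7.
p = 19: 19 mod 10 = 9 — not in {1, 2, 3, 5, 7}.
Thus p = 19 disproves the claim, and no smaller p works.

p = 19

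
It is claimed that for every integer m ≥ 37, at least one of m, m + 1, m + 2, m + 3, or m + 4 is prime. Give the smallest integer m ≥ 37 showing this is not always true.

We need the least integer m ≥ 37 for which m, m + 1, m + 2, m + 3, m + 4 are all composite.
The first 11 eligible values, up to m = 47, all satisfy the conclusion.
m = 48: 48 = 2 × 24; 49 = 7 × 7; 50 = 2 × 25; 51 = 3 × 17; 52 = 2 × 26 — all composite.

m = 48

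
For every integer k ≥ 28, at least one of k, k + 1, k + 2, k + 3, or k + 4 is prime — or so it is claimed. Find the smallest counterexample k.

A counterexample is any integer k ≥ 28 such that k, k + 1, k + 2, k + 3, k + 4 are all composite; we check each in order.
The first 4 eligible values, up to k = 31, all satisfy the conclusion.
k = 32: 32 = 2 × 16; 33 = 3 × 11; 34 = 2 × 17; 35 = 5 × 7; 36 = 2 × 18 — all composite.

k = 32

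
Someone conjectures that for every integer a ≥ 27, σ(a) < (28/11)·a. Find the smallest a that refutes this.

We need the least integer a ≥ 27 for which the claim fails.
For a = 27, 28, 29, 30, …, 45, 46, 47 the conclusion holds.
a = 48: σ(48) = 124; 124 ≥ 1344/11.

a = 48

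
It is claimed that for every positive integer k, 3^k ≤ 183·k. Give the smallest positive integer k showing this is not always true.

A counterexample is any positive integer k such that 3^k > 183·k; we check each in order.
k = 1: 3^k = 3 and 183·k = 183, so 3 ≤ 183.
k = 2: 3^k = 9 and 183·k = 366, so 9 ≤ 366.
k = 3: 3^k = 27 and 183·k = 549, so 27 ≤ 549.
k = 4: 3^k = 81 and 183·k = 732, so 81 ≤ 732.
k = 5: 3^k = 243 and 183·k = 915, so 243 ≤ 915.
k = 6: 3^k = 729 and 183·k = 1098, so 729 ≤ 1098.
k = 7: 3^k = 2187 and 183·k = 1281, so 2187 > 1281.

k = 7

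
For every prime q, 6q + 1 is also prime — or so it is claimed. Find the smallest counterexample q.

q = 2: 6q + 1 = 13, prime.
q = 3: 6q + 1 = 19, prime.
q = 5: 6q + 1 = 31, prime.
q = 7: 6q + 1 = 43, prime.
q = 11: 6q + 1 = 67, prime.
q = 13: 6q + 1 = 79, prime.
q = 17: 6q + 1 = 103, prime.
q = 19: 6q + 1 = 115 = 5 × 23, not prime.
Hence q = 19 is a counterexample.

q = 19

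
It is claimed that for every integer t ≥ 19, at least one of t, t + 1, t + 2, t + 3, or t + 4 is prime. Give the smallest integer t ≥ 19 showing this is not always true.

A counterexample is any integer t ≥ 19 such that t, t + 1, t + 2, t + 3, t + 4 are all composite; we check each in order.
The first 5 eligible values, up to t = 23, all satisfy the conclusion.
t = 24: 24 = 2 × 12; 25 = 5 × 5; 26 = 2 × 13; 27 = 3 × 9; 28 = 2 × 14 — all composite.
So t = 24 is the smallest counterexample.

t = 24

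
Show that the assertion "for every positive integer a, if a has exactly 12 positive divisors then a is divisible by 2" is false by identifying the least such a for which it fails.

a = 315

The first 24 eligible values, up to a = 308, all satisfy the conclusion.
a = 315: τ(315) = 12; 315 mod 2 = 1.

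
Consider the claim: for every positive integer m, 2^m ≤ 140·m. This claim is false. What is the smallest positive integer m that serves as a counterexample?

m = 11

A counterexample is any positive integer m such that 2^m > 140·m; we check each in order.
The first 10 eligible values, up to m = 10, all satisfy the conclusion.
m = 11: 2^m = 2048 and 140·m = 1540, so 2048 > 1540.
Thus m = 11 disproves the claim, and no smaller m works.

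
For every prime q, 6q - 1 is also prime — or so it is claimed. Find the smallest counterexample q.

Check each prime q in order until 6q - 1 is not prime.
For q = 2, 3, 5, 7 the conclusion holds.
q = 11: 6q - 1 = 65 = 5 × 13, not prime.

q = 11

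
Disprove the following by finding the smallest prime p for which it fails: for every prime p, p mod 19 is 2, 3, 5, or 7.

Check each prime p in order until the claim fails.
p = 2: 2 mod 19 = 2.
p = 3: 3 mod 19 = 3.
p = 5: 5 mod 19 = 5.
p = 7: 7 mod 19 = 7.
p = 11: 11 mod 19 = 11 — not in {2, 3, 5, 7}.

p = 11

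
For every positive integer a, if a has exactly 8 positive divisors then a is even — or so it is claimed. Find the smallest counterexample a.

A counterexample is any positive integer a such that a has exactly 8 positive divisors but a is odd; we check each in order.
The first 12 eligible values, up to a = 104, all satisfy the conclusion.
a = 105: divisors of 105: 1, 3, 5, 7, 15, 21, 35, 105; 105 is odd.
Thus a = 105 disproves the claim, and no smaller a works.

a = 105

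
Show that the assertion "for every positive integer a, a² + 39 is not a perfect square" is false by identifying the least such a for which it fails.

a = 5

We need the least positive integer a for which a² + 39 is a perfect square.
a = 1: 1² + 39 = 40, not a perfect square.
a = 2: 2² + 39 = 43, not a perfect square.
a = 3: 3² + 39 = 48, not a perfect square.
a = 4: 4² + 39 = 55, not a perfect square.
a = 5: 5² + 39 = 64 = 8², a perfect square.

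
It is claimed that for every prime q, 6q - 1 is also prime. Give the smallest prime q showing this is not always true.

q = 11

We need the least prime q for which 6q - 1 is not prime.
q = 2: 6q - 1 = 11, prime.
q = 3: 6q - 1 = 17, prime.
q = 5: 6q - 1 = 29, prime.
q = 7: 6q - 1 = 41, prime.
q = 11: 6q - 1 = 65 = 5 × 13, not prime.
Thus q = 11 disproves the claim, and no smaller q works.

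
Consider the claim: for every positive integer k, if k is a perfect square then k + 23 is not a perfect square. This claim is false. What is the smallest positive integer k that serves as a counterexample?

k = 121

We need the least positive integer k for which k is a perfect square but k + 23 is a perfect square.
The first 10 eligible values, up to k = 100, all satisfy the conclusion.
k = 121: 121 = 11² and 121 + 23 = 144 = 12².
So k = 121 is the smallest counterexample.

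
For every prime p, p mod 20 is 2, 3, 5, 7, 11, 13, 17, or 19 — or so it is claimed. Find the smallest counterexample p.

A counterexample is any prime p such that the claim fails; we check each in order.
The first 9 eligible values, up to p = 23, all satisfy the conclusion.
p = 29: 29 mod 20 = 9 — not in {2, 3, 5, 7, 11, 13, 17, 19}.

p = 29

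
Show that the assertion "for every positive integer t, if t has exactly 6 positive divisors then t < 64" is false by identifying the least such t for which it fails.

t = 68

The first 10 eligible values, up to t = 63, all satisfy the conclusion.
t = 68: τ(68) = 6; 68 ≥ 64.
Thus t = 68 disproves the claim, and no smaller t works.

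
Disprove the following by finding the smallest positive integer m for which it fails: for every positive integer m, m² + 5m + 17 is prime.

Check each positive integer m in order until m² + 5m + 17 is not prime.
For m = 1, 2, 3, 4, 5, 6, 7 the conclusion holds.
m = 8: m² + 5m + 17 = 121 = 11 × 11, composite.

m = 8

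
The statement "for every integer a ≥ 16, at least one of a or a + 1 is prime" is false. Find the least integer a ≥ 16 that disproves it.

Check each integer a ≥ 16 in order until a, a + 1 are both composite.
For a = 16, 17, 18, 19 the conclusion holds.
a = 20: 20 = 2 × 10; 21 = 3 × 7 — both composite.
So a = 20 is the smallest counterexample.

a = 20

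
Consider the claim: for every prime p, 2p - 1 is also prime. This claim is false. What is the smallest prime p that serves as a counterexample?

p = 5

We need the least prime p for which 2p - 1 is not prime.
For p = 2, 3 the conclusion holds.
p = 5: 2p - 1 = 9 = 3 × 3, not prime.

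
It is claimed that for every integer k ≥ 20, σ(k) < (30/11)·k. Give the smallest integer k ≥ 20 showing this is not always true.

We need the least integer k ≥ 20 for which the claim fails.
For k = 20, 21, 22, 23, …, 57, 58, 59 the conclusion holds.
k = 60: σ(60) = 168; 168 ≥ 1800/11.
So k = 60 is the smallest counterexample.

k = 60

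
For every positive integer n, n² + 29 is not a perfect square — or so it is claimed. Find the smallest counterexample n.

n = 14

Check each positive integer n in order until n² + 29 is a perfect square.
For n = 1, 2, 3, 4, …, 11, 12, 13 the conclusion holds.
n = 14: 14² + 29 = 225 = 15², a perfect square.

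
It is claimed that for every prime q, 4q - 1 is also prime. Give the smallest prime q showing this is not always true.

q = 7

A counterexample is any prime q such that 4q - 1 is not prime; we check each in order.
For q = 2, 3, 5 the conclusion holds.
q = 7: 4q - 1 = 27 = 3 × 9, not prime.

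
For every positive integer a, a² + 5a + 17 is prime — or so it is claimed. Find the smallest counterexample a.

We need the least positive integer a for which a² + 5a + 17 is not prime.
a = 1: a² + 5a + 17 = 23, prime.
a = 2: a² + 5a + 17 = 31, prime.
a = 3: a² + 5a + 17 = 41, prime.
a = 4: a² + 5a + 17 = 53, prime.
a = 5: a² + 5a + 17 = 67, prime.
a = 6: a² + 5a + 17 = 83, prime.
a = 7: a² + 5a + 17 = 101, prime.
a = 8: a² + 5a + 17 = 121 = 11 × 11, composite.
Hence a = 8 is a counterexample.

a = 8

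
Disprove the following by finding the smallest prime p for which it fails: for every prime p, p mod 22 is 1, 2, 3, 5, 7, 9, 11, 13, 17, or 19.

We need the least prime p for which the claim fails.
The first 11 eligible values, up to p = 31, all satisfy the conclusion.
p = 37: 37 mod 22 = 15 — not in {1, 2, 3, 5, 7, 9, 11, 13, 17, 19}.
Hence p = 37 is a counterexample.

p = 37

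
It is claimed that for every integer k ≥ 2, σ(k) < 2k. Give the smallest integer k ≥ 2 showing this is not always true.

The first 4 eligible values, up to k = 5, all satisfy the conclusion.
k = 6: σ(6) = 12; 12 ≥ 12.

k = 6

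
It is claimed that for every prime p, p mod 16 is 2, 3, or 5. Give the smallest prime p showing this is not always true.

We need the least prime p for which the claim fails.
For p = 2, 3, 5 the conclusion holds.
p = 7: 7 mod 16 = 7 — not in {2, 3, 5}.

p = 7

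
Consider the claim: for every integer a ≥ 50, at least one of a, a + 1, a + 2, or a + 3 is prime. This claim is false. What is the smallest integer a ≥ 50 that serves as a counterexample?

a = 54

Check each integer a ≥ 50 in order until a, a + 1, a + 2, a + 3 are all composite.
The first 4 eligible values, up to a = 53, all satisfy the conclusion.
a = 54: 54 = 2 × 27; 55 = 5 × 11; 56 = 2 × 28; 57 = 3 × 19 — all composite.
Hence a = 54 is a counterexample.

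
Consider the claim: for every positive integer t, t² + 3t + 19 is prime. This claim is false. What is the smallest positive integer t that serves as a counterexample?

Check each positive integer t in order until t² + 3t + 19 is not prime.
For t = 1, 2, 3, 4, …, 12, 13, 14 the conclusion holds.
t = 15: t² + 3t + 19 = 289 = 17 × 17, composite.
Thus t = 15 disproves the claim, and no smaller t works.

t = 15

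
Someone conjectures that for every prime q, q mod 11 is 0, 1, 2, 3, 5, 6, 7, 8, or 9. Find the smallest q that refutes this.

Check each prime q in order until the claim fails.
The first 11 eligible values, up to q = 31, all satisfy the conclusion.
q = 37: 37 mod 11 = 4 — not in {0, 1, 2, 3, 5, 6, 7, 8, 9}.

q = 37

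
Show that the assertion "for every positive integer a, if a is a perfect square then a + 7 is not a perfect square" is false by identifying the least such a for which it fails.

a = 9

A counterexample is any positive integer a such that a is a perfect square but a + 7 is a perfect square; we check each in order.
a = 1: 1 + 7 = 8, not a perfect square.
a = 4: 4 + 7 = 11, not a perfect square.
a = 9: 9 = 3² and 9 + 7 = 16 = 4².
Hence a = 9 is a counterexample.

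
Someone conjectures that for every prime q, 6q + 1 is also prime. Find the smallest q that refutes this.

We need the least prime q for which 6q + 1 is not prime.
The first 7 eligible values, up to q = 17, all satisfy the conclusion.
q = 19: 6q + 1 = 115 = 5 × 23, not prime.
So q = 19 is the smallest counterexample.

q = 19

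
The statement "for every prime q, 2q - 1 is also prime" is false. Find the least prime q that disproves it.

q = 5

A counterexample is any prime q such that 2q - 1 is not prime; we check each in order.
For q = 2, 3 the conclusion holds.
q = 5: 2q - 1 = 9 = 3 × 3, not prime.
Hence q = 5 is a counterexample.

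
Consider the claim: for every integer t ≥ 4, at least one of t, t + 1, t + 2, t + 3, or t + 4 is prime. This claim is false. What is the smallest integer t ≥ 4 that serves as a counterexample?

For t = 4, 5, 6, 7, …, 21, 22, 23 the conclusion holds.
t = 24: 24 = 2 × 12; 25 = 5 × 5; 26 = 2 × 13; 27 = 3 × 9; 28 = 2 × 14 — all composite.
So t = 24 is the smallest counterexample.

t = 24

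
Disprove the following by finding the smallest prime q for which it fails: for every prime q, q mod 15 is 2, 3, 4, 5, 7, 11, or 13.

A counterexample is any prime q such that the claim fails; we check each in order.
For q = 2, 3, 5, 7, 11, 13, 17, 19 the conclusion holds.
q = 23: 23 mod 15 = 8 — not in {2, 3, 4, 5, 7, 11, 13}.

q = 23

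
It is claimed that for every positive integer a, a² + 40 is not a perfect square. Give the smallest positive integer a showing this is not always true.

a = 3

We need the least positive integer a for which a² + 40 is a perfect square.
a = 1: 1² + 40 = 41, not a perfect square.
a = 2: 2² + 40 = 44, not a perfect square.
a = 3: 3² + 40 = 49 = 7², a perfect square.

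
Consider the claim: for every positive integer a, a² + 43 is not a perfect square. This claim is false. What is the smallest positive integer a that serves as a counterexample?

We need the least positive integer a for which a² + 43 is a perfect square.
The first 20 eligible values, up to a = 20, all satisfy the conclusion.
a = 21: 21² + 43 = 484 = 22², a perfect square.

a = 21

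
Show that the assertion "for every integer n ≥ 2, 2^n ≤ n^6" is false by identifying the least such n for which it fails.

Check each integer n ≥ 2 in order until 2^n > n^6.
For n = 2, 3, 4, 5, …, 27, 28, 29 the conclusion holds.
n = 30: 2^n = 1073741824 and n^6 = 729000000, so 1073741824 > 729000000.

n = 30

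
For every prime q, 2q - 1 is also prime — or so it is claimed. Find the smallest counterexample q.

q = 5

A counterexample is any prime q such that 2q - 1 is not prime; we check each in order.
For q = 2, 3 the conclusion holds.
q = 5: 2q - 1 = 9 = 3 × 3, not prime.
Hence q = 5 is a counterexample.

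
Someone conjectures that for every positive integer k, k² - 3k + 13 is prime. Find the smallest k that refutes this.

A counterexample is any positive integer k such that k² - 3k + 13 is not prime; we check each in order.
For k = 1, 2, 3, 4, …, 9, 10, 11 the conclusion holds.
k = 12: k² - 3k + 13 = 121 = 11 × 11, composite.

k = 12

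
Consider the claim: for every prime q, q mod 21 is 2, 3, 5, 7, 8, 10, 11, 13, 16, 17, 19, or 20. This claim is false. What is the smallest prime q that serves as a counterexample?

q = 43

Check each prime q in order until the claim fails.
The first 13 eligible values, up to q = 41, all satisfy the conclusion.
q = 43: 43 mod 21 = 1 — not in {2, 3, 5, 7, 8, 10, 11, 13, 16, 17, 19, 20}.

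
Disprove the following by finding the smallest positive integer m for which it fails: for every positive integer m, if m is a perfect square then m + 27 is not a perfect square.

m = 9

Check each positive integer m in order until m is a perfect square but m + 27 is a perfect square.
For m = 1, 4 the conclusion holds.
m = 9: 9 = 3² and 9 + 27 = 36 = 6².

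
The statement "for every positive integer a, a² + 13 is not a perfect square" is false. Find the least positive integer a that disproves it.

a = 6

We need the least positive integer a for which a² + 13 is a perfect square.
a = 1: 1² + 13 = 14, not a perfect square.
a = 2: 2² + 13 = 17, not a perfect square.
a = 3: 3² + 13 = 22, not a perfect square.
a = 4: 4² + 13 = 29, not a perfect square.
a = 5: 5² + 13 = 38, not a perfect square.
a = 6: 6² + 13 = 49 = 7², a perfect square.
Thus a = 6 disproves the claim, and no smaller a works.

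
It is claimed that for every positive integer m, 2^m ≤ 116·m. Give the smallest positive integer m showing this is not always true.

The first 10 eligible values, up to m = 10, all satisfy the conclusion.
m = 11: 2^m = 2048 and 116·m = 1276, so 2048 > 1276.
Hence m = 11 is a counterexample.

m = 11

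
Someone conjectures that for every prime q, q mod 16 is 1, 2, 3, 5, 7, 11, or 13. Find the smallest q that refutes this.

q = 31

We need the least prime q for which the claim fails.
The first 10 eligible values, up to q = 29, all satisfy the conclusion.
q = 31: 31 mod 16 = 15 — not in {1, 2, 3, 5, 7, 11, 13}.
Thus q = 31 disproves the claim, and no smaller q works.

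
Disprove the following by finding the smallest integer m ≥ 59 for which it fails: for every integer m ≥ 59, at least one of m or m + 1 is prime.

m = 59: 59 is prime.
m = 60: 61 is prime.
m = 61: 61 is prime.
m = 62: 62 = 2 × 31; 63 = 3 × 21 — both composite.
Hence m = 62 is a counterexample.

m = 62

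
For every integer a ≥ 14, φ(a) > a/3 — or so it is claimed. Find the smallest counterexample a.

We need the least integer a ≥ 14 for which the claim fails.
For a = 14, 15, 16, 17 the conclusion holds.
a = 18: φ(18) = 6 and 18/3 = 6, so φ(18) ≤ 18/3.

a = 18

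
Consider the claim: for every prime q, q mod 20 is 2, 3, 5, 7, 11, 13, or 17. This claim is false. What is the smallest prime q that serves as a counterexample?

q = 19

Check each prime q in order until the claim fails.
For q = 2, 3, 5, 7, 11, 13, 17 the conclusion holds.
q = 19: 19 mod 20 = 19 — not in {2, 3, 5, 7, 11, 13, 17}.
Hence q = 19 is a counterexample.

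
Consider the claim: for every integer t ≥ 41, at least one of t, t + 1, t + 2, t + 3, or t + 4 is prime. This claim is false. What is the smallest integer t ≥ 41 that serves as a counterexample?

t = 48

A counterexample is any integer t ≥ 41 such that t, t + 1, t + 2, t + 3, t + 4 are all composite; we check each in order.
For t = 41, 42, 43, 44, 45, 46, 47 the conclusion holds.
t = 48: 48 = 2 × 24; 49 = 7 × 7; 50 = 2 × 25; 51 = 3 × 17; 52 = 2 × 26 — all composite.
Thus t = 48 disproves the claim, and no smaller t works.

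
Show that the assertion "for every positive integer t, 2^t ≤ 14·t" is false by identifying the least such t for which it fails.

t = 7

Check each positive integer t in order until 2^t > 14·t.
The first 6 eligible values, up to t = 6, all satisfy the conclusion.
t = 7: 2^t = 128 and 14·t = 98, so 128 > 98.
Thus t = 7 disproves the claim, and no smaller t works.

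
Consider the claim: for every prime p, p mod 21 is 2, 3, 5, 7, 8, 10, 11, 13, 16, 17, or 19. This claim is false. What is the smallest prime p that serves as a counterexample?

A counterexample is any prime p such that the claim fails; we check each in order.
For p = 2, 3, 5, 7, …, 29, 31, 37 the conclusion holds.
p = 41: 41 mod 21 = 20 — not in {2, 3, 5, 7, 8, 10, 11, 13, 16, 17, 19}.

p = 41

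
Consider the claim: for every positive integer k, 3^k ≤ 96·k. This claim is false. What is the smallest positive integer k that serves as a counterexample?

We need the least positive integer k for which 3^k > 96·k.
The first 5 eligible values, up to k = 5, all satisfy the conclusion.
k = 6: 3^k = 729 and 96·k = 576, so 729 > 576.
Hence k = 6 is a counterexample.

k = 6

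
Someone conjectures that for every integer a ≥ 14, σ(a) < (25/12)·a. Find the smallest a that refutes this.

We need the least integer a ≥ 14 for which the claim fails.
a = 14: σ(14) = 24; 24 < 175/6.
a = 15: σ(15) = 24; 24 < 125/4.
a = 16: σ(16) = 31; 31 < 100/3.
a = 17: σ(17) = 18; 18 < 425/12.
a = 18: σ(18) = 39; 39 ≥ 75/2.

a = 18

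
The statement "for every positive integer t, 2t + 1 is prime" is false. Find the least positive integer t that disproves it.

A counterexample is any positive integer t such that 2t + 1 is not prime; we check each in order.
t = 1: 2t + 1 = 3, prime.
t = 2: 2t + 1 = 5, prime.
t = 3: 2t + 1 = 7, prime.
t = 4: 2t + 1 = 9 = 3 × 3, composite.
Hence t = 4 is a counterexample.

t = 4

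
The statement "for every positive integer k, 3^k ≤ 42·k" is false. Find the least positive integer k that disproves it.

k = 5

Check each positive integer k in order until 3^k > 42·k.
The first 4 eligible values, up to k = 4, all satisfy the conclusion.
k = 5: 3^k = 243 and 42·k = 210, so 243 > 210.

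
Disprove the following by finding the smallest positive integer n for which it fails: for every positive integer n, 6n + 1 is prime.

n = 4

We need the least positive integer n for which 6n + 1 is not prime.
For n = 1, 2, 3 the conclusion holds.
n = 4: 6n + 1 = 25 = 5 × 5, composite.
Hence n = 4 is a counterexample.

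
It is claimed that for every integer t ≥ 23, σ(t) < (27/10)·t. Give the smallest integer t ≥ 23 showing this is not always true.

We need the least integer t ≥ 23 for which the claim fails.
For t = 23, 24, 25, 26, …, 57, 58, 59 the conclusion holds.
t = 60: σ(60) = 168; 168 ≥ 162.

t = 60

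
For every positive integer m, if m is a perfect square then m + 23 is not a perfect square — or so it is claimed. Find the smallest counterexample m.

We need the least positive integer m for which m is a perfect square but m + 23 is a perfect square.
The first 10 eligible values, up to m = 100, all satisfy the conclusion.
m = 121: 121 = 11² and 121 + 23 = 144 = 12².
Hence m = 121 is a counterexample.

m = 121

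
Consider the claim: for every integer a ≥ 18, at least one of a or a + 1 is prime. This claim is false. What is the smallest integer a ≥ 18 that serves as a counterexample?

a = 20

A counterexample is any integer a ≥ 18 such that a, a + 1 are both composite; we check each in order.
For a = 18, 19 the conclusion holds.
a = 20: 20 = 2 × 10; 21 = 3 × 7 — both composite.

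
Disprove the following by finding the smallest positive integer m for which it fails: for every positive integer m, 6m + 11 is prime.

m = 4

A counterexample is any positive integer m such that 6m + 11 is not prime; we check each in order.
For m = 1, 2, 3 the conclusion holds.
m = 4: 6m + 11 = 35 = 5 × 7, composite.
Thus m = 4 disproves the claim, and no smaller m works.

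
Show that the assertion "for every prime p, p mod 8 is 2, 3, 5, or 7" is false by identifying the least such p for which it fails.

p = 17

We need the least prime p for which the claim fails.
p = 2: 2 mod 8 = 2.
p = 3: 3 mod 8 = 3.
p = 5: 5 mod 8 = 5.
p = 7: 7 mod 8 = 7.
p = 11: 11 mod 8 = 3.
p = 13: 13 mod 8 = 5.
p = 17: 17 mod 8 = 1 — not in {2, 3, 5, 7}.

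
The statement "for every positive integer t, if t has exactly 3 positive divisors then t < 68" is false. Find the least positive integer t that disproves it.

A counterexample is any positive integer t such that t has exactly 3 positive divisors but the claim fails; we check each in order.
t = 4: τ(4) = 3; 4 < 68.
t = 9: τ(9) = 3; 9 < 68.
t = 25: τ(25) = 3; 25 < 68.
t = 49: τ(49) = 3; 49 < 68.
t = 121: τ(121) = 3; 121 ≥ 68.
Hence t = 121 is a counterexample.

t = 121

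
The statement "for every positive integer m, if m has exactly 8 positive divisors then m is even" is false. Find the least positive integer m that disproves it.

m = 105

A counterexample is any positive integer m such that m has exactly 8 positive divisors but m is odd; we check each in order.
For m = 24, 30, 40, 42, …, 88, 102, 104 the conclusion holds.
m = 105: divisors of 105: 1, 3, 5, 7, 15, 21, 35, 105; 105 is odd.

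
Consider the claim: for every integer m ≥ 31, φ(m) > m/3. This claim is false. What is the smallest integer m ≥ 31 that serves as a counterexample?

m = 36

Check each integer m ≥ 31 in order until the claim fails.
The first 5 eligible values, up to m = 35, all satisfy the conclusion.
m = 36: φ(36) = 12 and 36/3 = 12, so φ(36) ≤ 36/3.
Thus m = 36 disproves the claim, and no smaller m works.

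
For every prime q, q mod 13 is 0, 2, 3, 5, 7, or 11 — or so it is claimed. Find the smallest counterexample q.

A counterexample is any prime q such that the claim fails; we check each in order.
q = 2: 2 mod 13 = 2.
q = 3: 3 mod 13 = 3.
q = 5: 5 mod 13 = 5.
q = 7: 7 mod 13 = 7.
q = 11: 11 mod 13 = 11.
q = 13: 13 mod 13 = 0.
q = 17: 17 mod 13 = 4 — not in {0, 2, 3, 5, 7, 11}.

q = 17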